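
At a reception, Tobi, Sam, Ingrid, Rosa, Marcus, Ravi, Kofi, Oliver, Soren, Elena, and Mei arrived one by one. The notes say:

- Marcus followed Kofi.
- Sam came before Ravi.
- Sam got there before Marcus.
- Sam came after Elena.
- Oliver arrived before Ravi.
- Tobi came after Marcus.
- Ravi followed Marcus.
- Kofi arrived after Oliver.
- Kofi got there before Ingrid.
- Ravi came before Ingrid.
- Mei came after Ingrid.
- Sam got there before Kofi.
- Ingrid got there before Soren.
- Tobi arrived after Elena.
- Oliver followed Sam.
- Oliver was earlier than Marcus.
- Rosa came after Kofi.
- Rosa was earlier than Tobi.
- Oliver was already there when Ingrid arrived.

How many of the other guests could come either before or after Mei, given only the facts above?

3

Forced before Mei: Elena, Ingrid, Kofi, Marcus, Oliver, Ravi, and Sam.
That leaves Rosa, Soren, and Tobi with no forced order relative to Mei — 3.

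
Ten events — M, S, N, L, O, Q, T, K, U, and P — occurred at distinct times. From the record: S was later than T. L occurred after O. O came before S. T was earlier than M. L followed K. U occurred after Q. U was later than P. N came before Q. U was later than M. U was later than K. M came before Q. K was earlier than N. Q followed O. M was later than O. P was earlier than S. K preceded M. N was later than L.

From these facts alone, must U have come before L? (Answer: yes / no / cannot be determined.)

Tracing the constraints gives L → N → Q → U, so L must come before U.
That means U cannot be before L.

no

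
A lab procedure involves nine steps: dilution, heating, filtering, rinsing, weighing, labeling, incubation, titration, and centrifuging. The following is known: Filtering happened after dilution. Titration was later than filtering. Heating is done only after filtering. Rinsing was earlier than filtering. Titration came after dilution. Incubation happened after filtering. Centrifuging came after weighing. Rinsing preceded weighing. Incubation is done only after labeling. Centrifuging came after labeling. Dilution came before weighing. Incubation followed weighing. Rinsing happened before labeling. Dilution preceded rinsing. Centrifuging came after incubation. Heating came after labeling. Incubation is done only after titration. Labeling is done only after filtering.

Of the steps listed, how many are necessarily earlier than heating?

Directly stated before heating: filtering and labeling.
Dilution reaches heating via dilution → filtering → heating.
Rinsing reaches heating via rinsing → labeling → heating.
No chain forces incubation (or any of the others) ahead of heating.
That's dilution, filtering, labeling, and rinsing — 4 in all.

4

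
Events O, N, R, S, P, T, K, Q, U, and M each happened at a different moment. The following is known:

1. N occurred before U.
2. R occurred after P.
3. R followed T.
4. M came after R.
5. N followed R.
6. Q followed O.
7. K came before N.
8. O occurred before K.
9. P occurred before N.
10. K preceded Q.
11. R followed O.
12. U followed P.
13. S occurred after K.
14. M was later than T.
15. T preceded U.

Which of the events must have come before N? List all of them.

K, O, P, R, T

Directly stated before N: K, P, and R.
O reaches N via O → R → N.
T reaches N via T → R → N.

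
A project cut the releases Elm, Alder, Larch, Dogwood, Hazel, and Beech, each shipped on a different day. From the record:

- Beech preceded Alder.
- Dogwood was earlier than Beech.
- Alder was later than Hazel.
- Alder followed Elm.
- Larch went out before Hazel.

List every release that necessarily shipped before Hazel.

Directly stated before Hazel: Larch.
No chain forces Elm (or any of the others) ahead of Hazel.

Larch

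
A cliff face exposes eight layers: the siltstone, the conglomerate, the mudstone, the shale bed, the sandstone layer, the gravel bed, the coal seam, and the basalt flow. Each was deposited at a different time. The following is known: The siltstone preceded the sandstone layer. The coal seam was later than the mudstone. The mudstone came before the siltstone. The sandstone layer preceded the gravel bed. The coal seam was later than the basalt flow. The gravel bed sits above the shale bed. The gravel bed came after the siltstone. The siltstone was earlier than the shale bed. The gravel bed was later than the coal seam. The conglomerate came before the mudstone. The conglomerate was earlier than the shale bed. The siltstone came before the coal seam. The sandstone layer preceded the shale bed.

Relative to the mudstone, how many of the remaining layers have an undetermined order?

1

Forced before the mudstone: the conglomerate; forced after the mudstone: the coal seam, the gravel bed, the sandstone layer, the shale bed, and the siltstone.
That leaves the basalt flow with no forced order relative to the mudstone — 1.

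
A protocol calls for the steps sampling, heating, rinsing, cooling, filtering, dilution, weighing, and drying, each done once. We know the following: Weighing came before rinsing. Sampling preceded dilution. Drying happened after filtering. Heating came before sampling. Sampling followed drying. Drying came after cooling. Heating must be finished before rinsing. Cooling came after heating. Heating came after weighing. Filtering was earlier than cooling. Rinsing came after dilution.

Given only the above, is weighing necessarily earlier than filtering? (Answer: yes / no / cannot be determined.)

cannot be determined

No chain of stated constraints runs from weighing to filtering, and none runs from filtering to weighing either.
So the relative order of weighing and filtering is not fixed by the given facts.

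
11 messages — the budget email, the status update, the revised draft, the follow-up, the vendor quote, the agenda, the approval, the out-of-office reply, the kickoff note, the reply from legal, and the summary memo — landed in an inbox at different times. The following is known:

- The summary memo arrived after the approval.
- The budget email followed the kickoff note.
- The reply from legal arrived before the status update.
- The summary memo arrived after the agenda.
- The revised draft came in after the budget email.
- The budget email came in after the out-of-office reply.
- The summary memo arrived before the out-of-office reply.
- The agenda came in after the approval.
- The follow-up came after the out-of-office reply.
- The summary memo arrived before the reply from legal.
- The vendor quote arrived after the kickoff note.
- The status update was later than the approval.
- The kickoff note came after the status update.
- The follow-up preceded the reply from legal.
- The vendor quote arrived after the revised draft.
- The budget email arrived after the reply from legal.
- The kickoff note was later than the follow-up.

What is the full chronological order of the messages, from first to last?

The constraints fix every adjacent pair, so only one ordering works:
the approval → the agenda → the summary memo → the out-of-office reply → the follow-up → the reply from legal → the status update → the kickoff note → the budget email → the revised draft → the vendor quote.

the approval, the agenda, the summary memo, the out-of-office reply, the follow-up, the reply from legal, the status update, the kickoff note, the budget email, the revised draft, the vendor quote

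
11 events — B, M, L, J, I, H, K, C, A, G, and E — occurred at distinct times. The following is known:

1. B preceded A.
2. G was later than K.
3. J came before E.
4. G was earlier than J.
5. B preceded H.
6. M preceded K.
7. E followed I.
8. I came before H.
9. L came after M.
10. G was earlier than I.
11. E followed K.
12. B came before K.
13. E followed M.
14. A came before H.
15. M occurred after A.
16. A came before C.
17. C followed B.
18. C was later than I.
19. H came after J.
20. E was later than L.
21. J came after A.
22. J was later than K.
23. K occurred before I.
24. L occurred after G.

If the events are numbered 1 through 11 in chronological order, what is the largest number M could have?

3

M must come before C, E, G, H, I, J, K, and L — 8 events forced after it.
Everything else can be placed before M in some valid order, so M can sit as late as position 11 − 8 = 3.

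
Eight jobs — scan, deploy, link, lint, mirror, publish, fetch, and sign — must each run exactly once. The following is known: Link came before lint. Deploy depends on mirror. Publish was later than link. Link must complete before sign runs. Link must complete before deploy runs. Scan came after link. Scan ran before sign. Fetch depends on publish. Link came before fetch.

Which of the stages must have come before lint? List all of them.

link

Directly stated before lint: link.
No chain forces publish (or any of the others) ahead of lint.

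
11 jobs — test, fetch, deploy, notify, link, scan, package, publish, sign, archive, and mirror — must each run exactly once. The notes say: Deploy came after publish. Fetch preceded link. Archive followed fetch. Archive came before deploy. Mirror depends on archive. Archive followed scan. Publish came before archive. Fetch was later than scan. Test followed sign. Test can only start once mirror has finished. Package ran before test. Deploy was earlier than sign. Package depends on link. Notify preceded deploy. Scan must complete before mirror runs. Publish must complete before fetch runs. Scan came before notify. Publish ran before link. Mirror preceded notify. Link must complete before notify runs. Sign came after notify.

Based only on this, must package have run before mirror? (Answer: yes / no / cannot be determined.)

cannot be determined

No chain of stated constraints runs from package to mirror, and none runs from mirror to package either.
So the relative order of package and mirror is not fixed by the given facts.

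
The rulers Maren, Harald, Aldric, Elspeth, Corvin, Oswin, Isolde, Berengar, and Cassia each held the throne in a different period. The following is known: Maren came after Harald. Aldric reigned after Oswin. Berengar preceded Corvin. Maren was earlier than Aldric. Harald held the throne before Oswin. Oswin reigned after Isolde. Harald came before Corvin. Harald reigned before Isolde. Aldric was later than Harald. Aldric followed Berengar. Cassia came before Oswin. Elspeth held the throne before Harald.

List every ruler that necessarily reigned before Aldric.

Directly stated before Aldric: Berengar, Harald, Maren, and Oswin.
Cassia reaches Aldric via Cassia → Oswin → Aldric.
Elspeth reaches Aldric via Elspeth → Harald → Aldric.
Isolde reaches Aldric via Isolde → Oswin → Aldric.
No chain forces Corvin ahead of Aldric.

Berengar, Cassia, Elspeth, Harald, Isolde, Maren, Oswin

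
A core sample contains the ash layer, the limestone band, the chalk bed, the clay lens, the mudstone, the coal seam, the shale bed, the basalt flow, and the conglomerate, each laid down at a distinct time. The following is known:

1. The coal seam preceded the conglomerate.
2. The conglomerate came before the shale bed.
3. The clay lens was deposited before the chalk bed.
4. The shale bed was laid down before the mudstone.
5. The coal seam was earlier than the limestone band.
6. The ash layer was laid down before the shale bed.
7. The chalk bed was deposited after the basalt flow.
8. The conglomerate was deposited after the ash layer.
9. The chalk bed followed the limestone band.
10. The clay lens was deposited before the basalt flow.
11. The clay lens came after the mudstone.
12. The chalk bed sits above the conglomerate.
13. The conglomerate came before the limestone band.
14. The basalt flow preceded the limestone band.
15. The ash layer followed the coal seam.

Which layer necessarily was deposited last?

the chalk bed

Every other layer has a chain of constraints placing it before the chalk bed, so the chalk bed is last.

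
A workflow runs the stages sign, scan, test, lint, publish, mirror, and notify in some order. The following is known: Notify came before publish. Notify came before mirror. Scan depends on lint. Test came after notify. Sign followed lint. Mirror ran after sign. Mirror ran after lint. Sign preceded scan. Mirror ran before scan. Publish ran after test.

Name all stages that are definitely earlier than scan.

Directly stated before scan: lint, mirror, and sign.
Notify reaches scan via notify → mirror → scan.

lint, mirror, notify, sign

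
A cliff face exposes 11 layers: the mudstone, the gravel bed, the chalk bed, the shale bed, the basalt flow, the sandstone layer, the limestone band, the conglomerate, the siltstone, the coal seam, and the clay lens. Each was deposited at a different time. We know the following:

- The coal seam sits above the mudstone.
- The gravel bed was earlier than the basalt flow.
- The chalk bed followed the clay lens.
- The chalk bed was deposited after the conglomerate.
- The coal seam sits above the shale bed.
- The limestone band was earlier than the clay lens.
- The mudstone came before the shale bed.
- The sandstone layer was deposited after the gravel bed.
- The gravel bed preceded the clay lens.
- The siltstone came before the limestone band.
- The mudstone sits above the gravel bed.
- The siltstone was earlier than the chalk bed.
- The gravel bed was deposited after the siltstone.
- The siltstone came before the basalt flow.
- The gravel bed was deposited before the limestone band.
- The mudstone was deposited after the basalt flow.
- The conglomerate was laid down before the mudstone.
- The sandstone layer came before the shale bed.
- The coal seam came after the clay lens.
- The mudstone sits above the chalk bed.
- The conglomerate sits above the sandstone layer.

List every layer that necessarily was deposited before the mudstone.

Directly stated before the mudstone: the basalt flow, the chalk bed, the conglomerate, and the gravel bed.
The clay lens reaches the mudstone via the clay lens → the chalk bed → the mudstone.
The limestone band reaches the mudstone via the limestone band → the clay lens → the chalk bed → the mudstone.
The sandstone layer reaches the mudstone via the sandstone layer → the conglomerate → the mudstone.
Likewise the siltstone reaches the mudstone by chaining the stated constraints.
No chain forces the shale bed (or any of the others) ahead of the mudstone.

the basalt flow, the chalk bed, the clay lens, the conglomerate, the gravel bed, the limestone band, the sandstone layer, the siltstone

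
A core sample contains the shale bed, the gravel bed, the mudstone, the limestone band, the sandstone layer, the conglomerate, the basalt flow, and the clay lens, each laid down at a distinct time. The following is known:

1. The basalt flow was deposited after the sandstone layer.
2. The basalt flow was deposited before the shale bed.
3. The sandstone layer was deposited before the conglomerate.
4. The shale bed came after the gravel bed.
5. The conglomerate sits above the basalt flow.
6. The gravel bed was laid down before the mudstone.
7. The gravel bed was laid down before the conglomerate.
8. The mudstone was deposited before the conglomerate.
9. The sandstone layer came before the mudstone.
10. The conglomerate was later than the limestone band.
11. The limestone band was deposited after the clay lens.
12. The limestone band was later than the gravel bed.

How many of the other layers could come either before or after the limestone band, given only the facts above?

4

Forced before the limestone band: the clay lens and the gravel bed; forced after the limestone band: the conglomerate.
That leaves the basalt flow, the mudstone, the sandstone layer, and the shale bed with no forced order relative to the limestone band — 4.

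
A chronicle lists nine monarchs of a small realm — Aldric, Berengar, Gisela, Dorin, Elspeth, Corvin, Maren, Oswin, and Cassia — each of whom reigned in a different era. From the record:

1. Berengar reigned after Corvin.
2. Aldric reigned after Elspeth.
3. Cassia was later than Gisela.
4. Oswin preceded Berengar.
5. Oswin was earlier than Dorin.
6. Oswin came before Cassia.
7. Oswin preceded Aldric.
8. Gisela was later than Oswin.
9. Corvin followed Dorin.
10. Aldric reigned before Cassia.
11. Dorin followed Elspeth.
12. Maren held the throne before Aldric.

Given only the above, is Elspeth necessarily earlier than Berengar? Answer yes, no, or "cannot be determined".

yes

Chain the constraints: Elspeth → Dorin → Corvin → Berengar. Each link is directly stated, so Elspeth comes before Berengar.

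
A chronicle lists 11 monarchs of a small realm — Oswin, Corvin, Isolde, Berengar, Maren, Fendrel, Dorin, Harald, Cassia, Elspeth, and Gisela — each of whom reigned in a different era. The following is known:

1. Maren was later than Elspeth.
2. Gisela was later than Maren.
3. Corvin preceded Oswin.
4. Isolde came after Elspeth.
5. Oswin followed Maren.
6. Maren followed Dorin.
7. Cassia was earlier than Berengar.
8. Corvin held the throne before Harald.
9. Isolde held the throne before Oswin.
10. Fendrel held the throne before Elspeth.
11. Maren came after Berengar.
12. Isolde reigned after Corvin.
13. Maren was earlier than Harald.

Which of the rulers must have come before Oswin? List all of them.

Berengar, Cassia, Corvin, Dorin, Elspeth, Fendrel, Isolde, Maren

Directly stated before Oswin: Corvin, Isolde, and Maren.
Berengar reaches Oswin via Berengar → Maren → Oswin.
Cassia reaches Oswin via Cassia → Berengar → Maren → Oswin.
Dorin reaches Oswin via Dorin → Maren → Oswin.
Likewise Elspeth and Fendrel each reach Oswin by chaining the stated constraints.
No chain forces Gisela (or any of the others) ahead of Oswin.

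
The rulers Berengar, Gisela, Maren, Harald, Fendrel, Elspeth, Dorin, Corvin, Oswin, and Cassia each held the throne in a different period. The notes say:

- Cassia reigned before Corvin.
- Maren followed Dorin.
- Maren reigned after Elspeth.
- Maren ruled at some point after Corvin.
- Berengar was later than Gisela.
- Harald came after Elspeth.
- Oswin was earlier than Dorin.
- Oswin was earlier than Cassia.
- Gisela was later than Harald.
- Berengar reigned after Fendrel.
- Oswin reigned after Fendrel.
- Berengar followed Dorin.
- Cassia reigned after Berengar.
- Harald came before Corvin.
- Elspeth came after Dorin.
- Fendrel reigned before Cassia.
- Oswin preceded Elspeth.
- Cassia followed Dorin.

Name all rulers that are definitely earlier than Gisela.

Directly stated before Gisela: Harald.
Dorin reaches Gisela via Dorin → Elspeth → Harald → Gisela.
Elspeth reaches Gisela via Elspeth → Harald → Gisela.
Fendrel reaches Gisela via Fendrel → Oswin → Elspeth → Harald → Gisela.
Likewise Oswin reaches Gisela by chaining the stated constraints.
No chain forces Maren (or any of the others) ahead of Gisela.

Dorin, Elspeth, Fendrel, Harald, Oswin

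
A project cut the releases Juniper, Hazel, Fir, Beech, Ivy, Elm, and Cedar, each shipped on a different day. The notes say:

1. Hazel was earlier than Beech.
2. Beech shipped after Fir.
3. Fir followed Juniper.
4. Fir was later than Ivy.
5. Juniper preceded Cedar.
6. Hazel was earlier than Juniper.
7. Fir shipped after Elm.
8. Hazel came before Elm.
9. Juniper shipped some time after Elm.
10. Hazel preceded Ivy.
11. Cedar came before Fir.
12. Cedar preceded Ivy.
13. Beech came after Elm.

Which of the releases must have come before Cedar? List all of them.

Elm, Hazel, Juniper

Directly stated before Cedar: Juniper.
Elm reaches Cedar via Elm → Juniper → Cedar.
Hazel reaches Cedar via Hazel → Juniper → Cedar.
No chain forces Fir (or any of the others) ahead of Cedar.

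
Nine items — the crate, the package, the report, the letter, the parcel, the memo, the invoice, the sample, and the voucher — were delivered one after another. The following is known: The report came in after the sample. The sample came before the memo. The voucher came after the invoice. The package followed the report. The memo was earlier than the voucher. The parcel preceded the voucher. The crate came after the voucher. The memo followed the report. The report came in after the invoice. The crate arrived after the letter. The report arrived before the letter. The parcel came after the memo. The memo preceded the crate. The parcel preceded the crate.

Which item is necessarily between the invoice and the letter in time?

Tracing the constraints gives the invoice → the report → the letter, so the report sits after the invoice and before the letter.
No other item is forced both after the invoice and before the letter.

the report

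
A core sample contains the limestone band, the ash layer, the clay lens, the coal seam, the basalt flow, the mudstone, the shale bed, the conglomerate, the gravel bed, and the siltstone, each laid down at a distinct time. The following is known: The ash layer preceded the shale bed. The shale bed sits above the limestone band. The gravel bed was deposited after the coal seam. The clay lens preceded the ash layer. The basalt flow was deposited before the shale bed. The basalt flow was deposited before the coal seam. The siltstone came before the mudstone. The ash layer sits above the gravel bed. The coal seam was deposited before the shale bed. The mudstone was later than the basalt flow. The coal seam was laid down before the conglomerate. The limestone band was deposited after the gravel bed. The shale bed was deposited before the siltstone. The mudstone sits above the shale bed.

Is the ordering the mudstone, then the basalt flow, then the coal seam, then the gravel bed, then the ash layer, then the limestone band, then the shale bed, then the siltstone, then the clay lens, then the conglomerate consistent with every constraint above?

The constraints require the clay lens before the ash layer, but in the proposed sequence the ash layer appears ahead of the clay lens. That one violation is enough.

no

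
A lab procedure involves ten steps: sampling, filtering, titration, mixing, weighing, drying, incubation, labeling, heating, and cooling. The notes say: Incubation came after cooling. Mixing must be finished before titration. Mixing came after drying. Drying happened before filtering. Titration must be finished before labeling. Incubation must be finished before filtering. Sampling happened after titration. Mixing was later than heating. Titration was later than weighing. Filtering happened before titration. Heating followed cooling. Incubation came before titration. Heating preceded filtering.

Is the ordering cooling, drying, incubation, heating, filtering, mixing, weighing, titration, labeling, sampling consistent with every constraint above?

yes

Check each stated constraint against the proposed order — e.g. drying is ahead of mixing; incubation is ahead of titration. Every pair is in the required order; nothing is violated.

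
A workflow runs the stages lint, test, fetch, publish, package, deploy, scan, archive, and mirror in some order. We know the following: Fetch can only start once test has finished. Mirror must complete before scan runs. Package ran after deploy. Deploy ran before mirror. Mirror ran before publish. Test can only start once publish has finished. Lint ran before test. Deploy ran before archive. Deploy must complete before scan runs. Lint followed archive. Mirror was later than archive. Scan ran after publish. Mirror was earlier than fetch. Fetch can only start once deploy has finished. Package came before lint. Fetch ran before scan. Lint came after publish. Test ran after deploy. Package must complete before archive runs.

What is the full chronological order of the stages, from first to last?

The constraints fix every adjacent pair, so only one ordering works:
deploy → package → archive → mirror → publish → lint → test → fetch → scan.

deploy, package, archive, mirror, publish, lint, test, fetch, scan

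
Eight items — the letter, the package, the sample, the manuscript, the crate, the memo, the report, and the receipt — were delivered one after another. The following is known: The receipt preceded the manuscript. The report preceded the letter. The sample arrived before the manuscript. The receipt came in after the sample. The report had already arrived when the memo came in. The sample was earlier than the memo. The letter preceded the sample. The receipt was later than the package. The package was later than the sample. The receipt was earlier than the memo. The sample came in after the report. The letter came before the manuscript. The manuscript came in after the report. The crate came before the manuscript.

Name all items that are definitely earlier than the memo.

Directly stated before the memo: the receipt, the report, and the sample.
The letter reaches the memo via the letter → the sample → the memo.
The package reaches the memo via the package → the receipt → the memo.
No chain forces the manuscript (or any of the others) ahead of the memo.

the letter, the package, the receipt, the report, the sample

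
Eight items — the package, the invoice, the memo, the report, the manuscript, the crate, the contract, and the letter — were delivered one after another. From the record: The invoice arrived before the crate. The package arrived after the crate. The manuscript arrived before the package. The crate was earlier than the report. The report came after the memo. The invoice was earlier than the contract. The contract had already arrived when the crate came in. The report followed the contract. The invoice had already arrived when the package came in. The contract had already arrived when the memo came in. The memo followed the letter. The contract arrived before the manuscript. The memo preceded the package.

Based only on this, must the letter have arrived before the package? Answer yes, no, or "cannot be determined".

yes

Chain the constraints: the letter → the memo → the package. Each link is directly stated, so the letter comes before the package.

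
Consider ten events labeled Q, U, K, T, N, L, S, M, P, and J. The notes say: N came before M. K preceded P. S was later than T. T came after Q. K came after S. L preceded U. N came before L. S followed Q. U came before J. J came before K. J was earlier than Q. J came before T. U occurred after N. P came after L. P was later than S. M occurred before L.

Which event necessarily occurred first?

N has a chain of constraints placing it before every other event, so N must be first.

N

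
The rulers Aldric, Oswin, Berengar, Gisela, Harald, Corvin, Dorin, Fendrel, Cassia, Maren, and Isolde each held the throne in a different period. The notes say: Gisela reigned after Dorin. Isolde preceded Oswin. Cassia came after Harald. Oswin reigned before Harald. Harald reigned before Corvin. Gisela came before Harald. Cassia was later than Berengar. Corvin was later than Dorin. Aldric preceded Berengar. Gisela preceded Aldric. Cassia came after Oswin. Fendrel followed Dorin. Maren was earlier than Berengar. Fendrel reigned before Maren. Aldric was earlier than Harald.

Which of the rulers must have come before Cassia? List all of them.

Aldric, Berengar, Dorin, Fendrel, Gisela, Harald, Isolde, Maren, Oswin

Directly stated before Cassia: Berengar, Harald, and Oswin.
Aldric reaches Cassia via Aldric → Berengar → Cassia.
Dorin reaches Cassia via Dorin → Gisela → Harald → Cassia.
Fendrel reaches Cassia via Fendrel → Maren → Berengar → Cassia.
Likewise Gisela, Isolde, and Maren each reach Cassia by chaining the stated constraints.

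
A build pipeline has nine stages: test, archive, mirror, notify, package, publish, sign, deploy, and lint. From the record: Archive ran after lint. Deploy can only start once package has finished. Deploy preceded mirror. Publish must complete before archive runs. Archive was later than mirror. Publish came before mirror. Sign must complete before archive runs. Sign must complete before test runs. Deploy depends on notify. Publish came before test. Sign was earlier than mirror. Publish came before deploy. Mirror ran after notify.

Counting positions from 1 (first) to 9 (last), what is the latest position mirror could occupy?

8

Mirror must come before archive — 1 stage forced after it.
Everything else can be placed before mirror in some valid order, so mirror can sit as late as position 9 − 1 = 8.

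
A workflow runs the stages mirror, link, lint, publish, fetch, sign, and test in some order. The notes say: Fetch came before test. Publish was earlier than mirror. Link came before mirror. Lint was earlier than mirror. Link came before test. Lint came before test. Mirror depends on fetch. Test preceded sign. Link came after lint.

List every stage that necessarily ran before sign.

Directly stated before sign: test.
Fetch reaches sign via fetch → test → sign.
Link reaches sign via link → test → sign.
Lint reaches sign via lint → test → sign.
No chain forces publish (or any of the others) ahead of sign.

fetch, link, lint, test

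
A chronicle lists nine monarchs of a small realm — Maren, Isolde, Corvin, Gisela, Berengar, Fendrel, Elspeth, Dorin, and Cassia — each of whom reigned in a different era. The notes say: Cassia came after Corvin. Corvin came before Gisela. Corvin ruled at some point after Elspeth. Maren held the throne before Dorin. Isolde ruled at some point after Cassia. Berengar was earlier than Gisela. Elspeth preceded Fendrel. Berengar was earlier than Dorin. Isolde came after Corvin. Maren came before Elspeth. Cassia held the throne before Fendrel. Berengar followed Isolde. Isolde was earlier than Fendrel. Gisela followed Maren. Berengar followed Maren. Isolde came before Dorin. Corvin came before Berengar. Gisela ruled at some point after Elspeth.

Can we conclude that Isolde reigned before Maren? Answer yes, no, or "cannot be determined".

Tracing the constraints gives Maren → Elspeth → Corvin → Isolde, so Maren must come before Isolde.
That means Isolde cannot be before Maren.

no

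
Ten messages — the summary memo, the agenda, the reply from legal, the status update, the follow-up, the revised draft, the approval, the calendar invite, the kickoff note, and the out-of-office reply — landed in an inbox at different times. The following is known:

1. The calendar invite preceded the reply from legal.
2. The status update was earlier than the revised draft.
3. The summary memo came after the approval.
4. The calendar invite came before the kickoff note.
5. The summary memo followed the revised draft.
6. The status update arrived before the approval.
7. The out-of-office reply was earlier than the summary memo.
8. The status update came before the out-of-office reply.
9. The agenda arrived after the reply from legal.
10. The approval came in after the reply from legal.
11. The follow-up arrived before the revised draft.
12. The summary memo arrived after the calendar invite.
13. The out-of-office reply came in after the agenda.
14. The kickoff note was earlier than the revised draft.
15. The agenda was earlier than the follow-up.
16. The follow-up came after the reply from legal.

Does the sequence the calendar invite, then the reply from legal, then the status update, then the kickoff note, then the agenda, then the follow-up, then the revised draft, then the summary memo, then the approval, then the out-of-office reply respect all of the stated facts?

The constraints require the approval before the summary memo, but in the proposed sequence the summary memo appears ahead of the approval. That one violation is enough.

no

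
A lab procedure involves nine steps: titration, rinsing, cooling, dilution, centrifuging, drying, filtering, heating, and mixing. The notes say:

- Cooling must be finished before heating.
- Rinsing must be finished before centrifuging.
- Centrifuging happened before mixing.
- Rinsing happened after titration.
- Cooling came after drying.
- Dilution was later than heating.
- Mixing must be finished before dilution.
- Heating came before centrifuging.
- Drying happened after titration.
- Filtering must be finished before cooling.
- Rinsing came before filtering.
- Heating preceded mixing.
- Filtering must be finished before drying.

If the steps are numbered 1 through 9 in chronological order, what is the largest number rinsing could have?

Rinsing must come before centrifuging, cooling, dilution, drying, filtering, heating, and mixing — 7 steps forced after it.
Everything else can be placed before rinsing in some valid order, so rinsing can sit as late as position 9 − 7 = 2.

2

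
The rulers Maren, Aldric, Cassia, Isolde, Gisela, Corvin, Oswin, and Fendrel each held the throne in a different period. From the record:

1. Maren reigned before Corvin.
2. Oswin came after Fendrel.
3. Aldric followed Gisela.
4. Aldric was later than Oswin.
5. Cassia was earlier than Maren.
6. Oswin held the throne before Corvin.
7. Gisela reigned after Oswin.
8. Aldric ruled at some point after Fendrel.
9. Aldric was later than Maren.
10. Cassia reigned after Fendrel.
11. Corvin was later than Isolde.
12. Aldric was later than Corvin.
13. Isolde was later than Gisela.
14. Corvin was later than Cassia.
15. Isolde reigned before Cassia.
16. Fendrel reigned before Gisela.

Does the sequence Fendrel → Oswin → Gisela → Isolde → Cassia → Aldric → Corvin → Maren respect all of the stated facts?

The constraints require Maren before Aldric, but in the proposed sequence Aldric appears ahead of Maren. That one violation is enough.

no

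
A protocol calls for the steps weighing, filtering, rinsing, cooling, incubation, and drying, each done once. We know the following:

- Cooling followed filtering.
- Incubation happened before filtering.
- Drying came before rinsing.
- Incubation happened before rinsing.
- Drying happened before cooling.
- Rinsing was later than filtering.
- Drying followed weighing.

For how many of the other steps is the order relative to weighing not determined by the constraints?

Forced after weighing: cooling, drying, and rinsing.
That leaves filtering and incubation with no forced order relative to weighing — 2.

2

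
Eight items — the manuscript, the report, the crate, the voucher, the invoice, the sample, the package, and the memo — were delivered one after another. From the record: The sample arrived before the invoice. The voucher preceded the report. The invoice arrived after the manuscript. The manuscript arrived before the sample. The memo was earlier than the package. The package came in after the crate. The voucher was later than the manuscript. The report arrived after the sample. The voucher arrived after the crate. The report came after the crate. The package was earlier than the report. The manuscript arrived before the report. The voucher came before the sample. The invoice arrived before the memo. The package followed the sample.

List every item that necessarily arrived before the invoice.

the crate, the manuscript, the sample, the voucher

Directly stated before the invoice: the manuscript and the sample.
The crate reaches the invoice via the crate → the voucher → the sample → the invoice.
The voucher reaches the invoice via the voucher → the sample → the invoice.
No chain forces the memo (or any of the others) ahead of the invoice.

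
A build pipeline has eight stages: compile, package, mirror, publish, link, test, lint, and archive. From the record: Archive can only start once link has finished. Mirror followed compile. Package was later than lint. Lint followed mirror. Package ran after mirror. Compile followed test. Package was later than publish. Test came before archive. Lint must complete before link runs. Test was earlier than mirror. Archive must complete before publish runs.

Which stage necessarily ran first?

test

Test has a chain of constraints placing it before every other stage, so test must be first.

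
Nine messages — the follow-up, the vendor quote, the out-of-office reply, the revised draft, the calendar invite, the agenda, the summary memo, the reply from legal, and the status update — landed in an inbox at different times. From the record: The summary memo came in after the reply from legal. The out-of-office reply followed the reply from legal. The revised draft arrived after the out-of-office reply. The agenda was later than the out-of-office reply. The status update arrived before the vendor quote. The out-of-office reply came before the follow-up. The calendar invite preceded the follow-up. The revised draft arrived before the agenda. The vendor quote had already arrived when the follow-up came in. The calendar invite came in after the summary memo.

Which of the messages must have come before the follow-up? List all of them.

Directly stated before the follow-up: the calendar invite, the out-of-office reply, and the vendor quote.
The reply from legal reaches the follow-up via the reply from legal → the out-of-office reply → the follow-up.
The status update reaches the follow-up via the status update → the vendor quote → the follow-up.
The summary memo reaches the follow-up via the summary memo → the calendar invite → the follow-up.
No chain forces the revised draft (or any of the others) ahead of the follow-up.

the calendar invite, the out-of-office reply, the reply from legal, the status update, the summary memo, the vendor quote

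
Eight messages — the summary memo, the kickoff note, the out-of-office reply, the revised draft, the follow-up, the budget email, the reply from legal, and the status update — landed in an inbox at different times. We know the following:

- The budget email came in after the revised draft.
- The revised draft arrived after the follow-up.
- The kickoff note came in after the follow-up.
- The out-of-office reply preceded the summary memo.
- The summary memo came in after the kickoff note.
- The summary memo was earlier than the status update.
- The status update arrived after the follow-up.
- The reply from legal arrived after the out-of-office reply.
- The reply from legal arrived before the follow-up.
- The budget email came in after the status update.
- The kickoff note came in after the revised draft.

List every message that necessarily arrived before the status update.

the follow-up, the kickoff note, the out-of-office reply, the reply from legal, the revised draft, the summary memo

Directly stated before the status update: the follow-up and the summary memo.
The kickoff note reaches the status update via the kickoff note → the summary memo → the status update.
The out-of-office reply reaches the status update via the out-of-office reply → the summary memo → the status update.
The reply from legal reaches the status update via the reply from legal → the follow-up → the status update.
Likewise the revised draft reaches the status update by chaining the stated constraints.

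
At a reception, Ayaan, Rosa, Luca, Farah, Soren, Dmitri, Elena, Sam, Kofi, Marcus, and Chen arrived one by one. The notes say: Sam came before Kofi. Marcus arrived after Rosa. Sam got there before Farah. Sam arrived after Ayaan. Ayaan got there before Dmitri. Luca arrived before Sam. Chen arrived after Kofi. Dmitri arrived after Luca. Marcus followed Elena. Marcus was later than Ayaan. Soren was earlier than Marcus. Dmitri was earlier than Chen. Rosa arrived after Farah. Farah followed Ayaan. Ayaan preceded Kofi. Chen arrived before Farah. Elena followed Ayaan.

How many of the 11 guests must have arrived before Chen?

5

Directly stated before Chen: Dmitri and Kofi.
Ayaan reaches Chen via Ayaan → Dmitri → Chen.
Luca reaches Chen via Luca → Dmitri → Chen.
Sam reaches Chen via Sam → Kofi → Chen.
No chain forces Soren (or any of the others) ahead of Chen.
That's Ayaan, Dmitri, Kofi, Luca, and Sam — 5 in all.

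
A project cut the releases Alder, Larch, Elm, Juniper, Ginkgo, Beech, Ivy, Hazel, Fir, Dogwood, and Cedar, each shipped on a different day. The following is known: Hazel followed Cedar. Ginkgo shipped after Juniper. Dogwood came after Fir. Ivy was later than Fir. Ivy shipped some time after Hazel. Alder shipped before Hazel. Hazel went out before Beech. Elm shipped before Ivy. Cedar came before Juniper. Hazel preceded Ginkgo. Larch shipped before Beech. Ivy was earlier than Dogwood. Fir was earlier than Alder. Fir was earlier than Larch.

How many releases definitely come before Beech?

5

Directly stated before Beech: Hazel and Larch.
Alder reaches Beech via Alder → Hazel → Beech.
Cedar reaches Beech via Cedar → Hazel → Beech.
Fir reaches Beech via Fir → Larch → Beech.
That's Alder, Cedar, Fir, Hazel, and Larch — 5 in all.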